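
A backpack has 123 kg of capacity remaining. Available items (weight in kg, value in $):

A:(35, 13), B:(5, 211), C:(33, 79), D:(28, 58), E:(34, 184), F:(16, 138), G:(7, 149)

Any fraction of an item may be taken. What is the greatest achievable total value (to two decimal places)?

Order: B (211/5=42.20) > G (149/7=21.29) > F (138/16=8.62) > E (184/34=5.41) > C (79/33=2.39) > D (58/28=2.07) > A (13/35=0.37)
Fill: take B (5 @ 211) → take G (7 @ 149) → take F (16 @ 138) → take E (34 @ 184) → take C (33 @ 79) → take D (28 @ 58); 123/123 used.
Total value = 819.00

819.00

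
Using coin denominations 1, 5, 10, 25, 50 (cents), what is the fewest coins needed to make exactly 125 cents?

3

Greedy: take as many of the largest coin as possible, then repeat with the remainder.
125 − 2×50→25 − 1×25→0
Total coins = 2 + 1 = 3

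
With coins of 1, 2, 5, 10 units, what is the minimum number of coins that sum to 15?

15 = 1×10 + 1×5
Total coins = 1 + 1 = 2

2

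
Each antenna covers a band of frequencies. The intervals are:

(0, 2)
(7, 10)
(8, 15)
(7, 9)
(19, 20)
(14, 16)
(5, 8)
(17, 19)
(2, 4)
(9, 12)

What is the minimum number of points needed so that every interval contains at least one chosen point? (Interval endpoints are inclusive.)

5

By right end: [0,2]  [2,4]  [5,8]  [7,9]  [7,10]  [9,12]  [8,15]  [14,16]  [17,19]  [19,20]
[0,2] uncovered → point at 2; [5,8] uncovered → point at 8; [9,12] uncovered → point at 12; [14,16] uncovered → point at 16; [17,19] uncovered → point at 19.
Points: 2, 8, 12, 16, 19 (5 total).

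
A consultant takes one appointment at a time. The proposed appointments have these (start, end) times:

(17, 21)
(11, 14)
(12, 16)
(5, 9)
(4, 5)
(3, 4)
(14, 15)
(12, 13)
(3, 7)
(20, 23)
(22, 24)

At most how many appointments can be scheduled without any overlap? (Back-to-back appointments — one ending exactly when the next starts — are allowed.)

Sort by end time and greedily take each interval whose start is ≥ the last chosen end.
Sorted by end: (3,4)  (4,5)  (3,7)  (5,9)  (12,13)  (11,14)  (14,15)  (12,16)  (17,21)  (20,23)  (22,24)
take (3,4); take (4,5); take (5,9); take (12,13); take (14,15); skip (12,16); take (17,21); take (22,24).
Selected 7 appointments.

7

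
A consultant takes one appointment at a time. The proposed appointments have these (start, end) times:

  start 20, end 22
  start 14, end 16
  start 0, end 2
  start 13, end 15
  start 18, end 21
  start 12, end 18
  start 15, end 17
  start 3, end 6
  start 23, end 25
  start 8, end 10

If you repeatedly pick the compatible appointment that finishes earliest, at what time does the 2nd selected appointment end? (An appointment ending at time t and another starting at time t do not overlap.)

By end time: (0,2), (3,6), (8,10), (13,15), (14,16), (15,17), (12,18), (18,21), (20,22), (23,25).
Pick (0,2); next start ≥ 2 → (3,6); next start ≥ 6 → (8,10); next start ≥ 10 → (13,15); next start ≥ 15 → (15,17); next start ≥ 17 → (18,21); next start ≥ 21 → (23,25).
Selected: (0,2) (3,6) (8,10) (13,15) (15,17) (18,21) (23,25)

6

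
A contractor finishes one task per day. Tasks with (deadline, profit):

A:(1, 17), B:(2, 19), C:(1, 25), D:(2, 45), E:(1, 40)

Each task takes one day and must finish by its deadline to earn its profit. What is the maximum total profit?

85

Take jobs in profit order; each goes to the latest open slot no later than its deadline.
Profit order: D=45 E=40 C=25 B=19 A=17
Assign: D→slot 2, E→slot 1, C skipped, B skipped, A skipped.
Slots: [1:E] [2:D]
Profit = 40 + 45 = 85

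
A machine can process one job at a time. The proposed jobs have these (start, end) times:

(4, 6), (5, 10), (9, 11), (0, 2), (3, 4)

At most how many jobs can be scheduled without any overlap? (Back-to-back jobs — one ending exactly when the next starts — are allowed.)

Sort by end time and greedily take each interval whose start is ≥ the last chosen end.
By end time: (0,2), (3,4), (4,6), (5,10), (9,11).
Pick (0,2); next start ≥ 2 → (3,4); next start ≥ 4 → (4,6); next start ≥ 6 → (9,11).
Selected 4 jobs.

4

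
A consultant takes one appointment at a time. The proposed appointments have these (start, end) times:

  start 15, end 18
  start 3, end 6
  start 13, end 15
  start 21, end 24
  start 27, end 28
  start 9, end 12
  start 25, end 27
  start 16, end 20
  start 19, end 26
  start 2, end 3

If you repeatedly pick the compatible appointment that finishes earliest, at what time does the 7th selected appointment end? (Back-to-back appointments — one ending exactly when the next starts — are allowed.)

27

Order by finish time; keep every interval that doesn't clash with the previous kept one.
By end time: (2,3), (3,6), (9,12), (13,15), (15,18), (16,20), (21,24), (19,26), (25,27), (27,28).
Pick (2,3); next start ≥ 3 → (3,6); next start ≥ 6 → (9,12); next start ≥ 12 → (13,15); next start ≥ 15 → (15,18); next start ≥ 18 → (21,24); next start ≥ 24 → (25,27); next start ≥ 27 → (27,28).
Selected: (2,3) (3,6) (9,12) (13,15) (15,18) (21,24) (25,27) (27,28)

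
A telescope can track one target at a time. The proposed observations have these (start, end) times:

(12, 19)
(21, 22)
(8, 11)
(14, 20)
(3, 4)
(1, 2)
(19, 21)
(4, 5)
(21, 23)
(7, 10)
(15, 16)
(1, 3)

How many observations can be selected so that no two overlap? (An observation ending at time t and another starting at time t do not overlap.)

7

Order by finish time; keep every interval that doesn't clash with the previous kept one.
Sorted by end: (1,2)  (1,3)  (3,4)  (4,5)  (7,10)  (8,11)  (15,16)  (12,19)  (14,20)  (19,21)  (21,22)  (21,23)
take (1,2); take (3,4); take (4,5); take (7,10); take (15,16); skip (14,20); take (19,21); take (21,22); skip (21,23).
Selected 7 observations.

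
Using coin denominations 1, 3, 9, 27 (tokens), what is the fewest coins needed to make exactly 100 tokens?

6

100 = 3×27 + 2×9 + 1×1
Total coins = 3 + 2 + 1 = 6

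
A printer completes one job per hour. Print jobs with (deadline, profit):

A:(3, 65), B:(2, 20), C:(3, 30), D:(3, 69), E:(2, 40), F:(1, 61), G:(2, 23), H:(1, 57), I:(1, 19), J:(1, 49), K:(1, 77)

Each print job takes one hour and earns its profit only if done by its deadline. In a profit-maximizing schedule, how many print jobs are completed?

3

Sort by profit descending; place each in the latest free slot ≤ its deadline.
By profit: K(d1,77), D(d3,69), A(d3,65), F(d1,61), H(d1,57), J(d1,49), E(d2,40), C(d3,30), G(d2,23), B(d2,20), I(d1,19)
K→slot 1; D→slot 3; A→slot 2; F skipped; H skipped; J skipped; E skipped; C skipped; G skipped; B skipped; I skipped.
3 of 11 scheduled.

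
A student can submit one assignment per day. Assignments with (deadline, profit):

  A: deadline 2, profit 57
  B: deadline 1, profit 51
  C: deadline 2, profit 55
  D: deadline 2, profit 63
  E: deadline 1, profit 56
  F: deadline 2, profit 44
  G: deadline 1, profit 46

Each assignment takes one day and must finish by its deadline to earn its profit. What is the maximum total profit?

120

Sort by profit descending; place each in the latest free slot ≤ its deadline.
By profit: D(d2,63), A(d2,57), E(d1,56), C(d2,55), B(d1,51), G(d1,46), F(d2,44)
D→slot 2; A→slot 1; E skipped; C skipped; B skipped; G skipped; F skipped.
Profit = 57 + 63 = 120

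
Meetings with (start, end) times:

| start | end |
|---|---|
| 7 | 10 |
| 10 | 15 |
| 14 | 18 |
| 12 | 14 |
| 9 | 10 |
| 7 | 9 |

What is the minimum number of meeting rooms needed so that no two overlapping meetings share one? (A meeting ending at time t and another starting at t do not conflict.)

starts: [7, 7, 9, 10, 12, 14]
ends:   [9, 10, 10, 14, 15, 18]
s7→1 s7→2  — peak 2.

2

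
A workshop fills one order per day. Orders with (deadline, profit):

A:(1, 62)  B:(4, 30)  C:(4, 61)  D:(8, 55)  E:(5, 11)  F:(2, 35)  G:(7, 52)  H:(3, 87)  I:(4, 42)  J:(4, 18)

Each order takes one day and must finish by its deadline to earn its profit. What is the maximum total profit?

370

Sort by profit descending; place each in the latest free slot ≤ its deadline.
By profit: H(d3,87), A(d1,62), C(d4,61), D(d8,55), G(d7,52), I(d4,42), F(d2,35), B(d4,30), J(d4,18), E(d5,11)
H→slot 3; A→slot 1; C→slot 4; D→slot 8; G→slot 7; I→slot 2; F skipped; B skipped; J skipped; E→slot 5.
Profit = 62 + 42 + 87 + 61 + 11 + 52 + 55 = 370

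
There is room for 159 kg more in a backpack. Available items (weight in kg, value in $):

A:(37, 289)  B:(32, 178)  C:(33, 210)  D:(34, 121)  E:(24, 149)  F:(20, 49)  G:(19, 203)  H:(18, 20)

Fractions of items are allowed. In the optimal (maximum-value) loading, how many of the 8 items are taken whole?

Order: G (203/19=10.68) > A (289/37=7.81) > C (210/33=6.36) > E (149/24=6.21) > B (178/32=5.56) > D (121/34=3.56) > F (49/20=2.45) > H (20/18=1.11)
Fill: take G (19 @ 203) → take A (37 @ 289) → take C (33 @ 210) → take E (24 @ 149) → take B (32 @ 178) → take 14/34 of D → 49.82; 159/159 used.
5 item(s) taken whole; one partial (take 14/34 of D).

5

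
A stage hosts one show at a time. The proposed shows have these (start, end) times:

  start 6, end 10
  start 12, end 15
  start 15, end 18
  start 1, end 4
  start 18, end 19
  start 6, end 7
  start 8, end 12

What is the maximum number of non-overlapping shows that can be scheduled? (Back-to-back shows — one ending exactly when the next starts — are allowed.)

6

Sort by end time and greedily take each interval whose start is ≥ the last chosen end.
Sorted by end: (1,4)  (6,7)  (6,10)  (8,12)  (12,15)  (15,18)  (18,19)
take (1,4); take (6,7); skip (6,10); take (8,12); take (12,15); take (15,18); take (18,19).
Selected 6 shows.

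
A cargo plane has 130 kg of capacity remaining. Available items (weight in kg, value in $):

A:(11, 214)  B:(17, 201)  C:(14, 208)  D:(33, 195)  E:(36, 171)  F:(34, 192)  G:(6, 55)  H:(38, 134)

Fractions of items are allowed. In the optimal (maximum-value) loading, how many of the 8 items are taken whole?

6

Sort by value per unit weight and fill in that order.
Ratios (sorted): A 19.45, C 14.86, B 11.82, G 9.17, D 5.91, F 5.65, E 4.75, H 3.53
take A (11 @ 214); take C (14 @ 208); take B (17 @ 201); take G (6 @ 55); take D (33 @ 195); take F (34 @ 192); take 15/36 of E → 71.25. Capacity used 130/130.
6 item(s) taken whole; one partial (take 15/36 of E).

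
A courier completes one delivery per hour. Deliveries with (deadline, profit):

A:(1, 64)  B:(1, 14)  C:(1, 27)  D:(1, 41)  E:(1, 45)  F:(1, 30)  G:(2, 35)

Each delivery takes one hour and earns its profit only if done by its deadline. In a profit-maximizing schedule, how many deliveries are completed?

By profit: A(d1,64), E(d1,45), D(d1,41), G(d2,35), F(d1,30), C(d1,27), B(d1,14)
A→slot 1; E skipped; D skipped; G→slot 2; F skipped; C skipped; B skipped.
2 of 7 scheduled.

2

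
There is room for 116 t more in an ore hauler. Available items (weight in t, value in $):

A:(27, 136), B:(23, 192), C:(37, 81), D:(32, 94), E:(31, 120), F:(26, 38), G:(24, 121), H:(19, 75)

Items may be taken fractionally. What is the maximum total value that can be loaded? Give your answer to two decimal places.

Sort by value per unit weight and fill in that order.
Order: B (192/23=8.35) > G (121/24=5.04) > A (136/27=5.04) > H (75/19=3.95) > E (120/31=3.87) > D (94/32=2.94) > C (81/37=2.19) > F (38/26=1.46)
Fill: take B (23 @ 192) → take G (24 @ 121) → take A (27 @ 136) → take H (19 @ 75) → take 23/31 of E → 89.03; 116/116 used.
Total value = 613.03

613.03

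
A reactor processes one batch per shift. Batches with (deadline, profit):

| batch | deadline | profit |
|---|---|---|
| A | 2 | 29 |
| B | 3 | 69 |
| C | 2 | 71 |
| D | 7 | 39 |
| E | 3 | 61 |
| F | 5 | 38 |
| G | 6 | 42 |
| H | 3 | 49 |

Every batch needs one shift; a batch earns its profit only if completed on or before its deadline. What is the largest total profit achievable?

Take jobs in profit order; each goes to the latest open slot no later than its deadline.
Profit order: C=71 B=69 E=61 H=49 G=42 D=39 F=38 A=29
Assign: C→slot 2, B→slot 3, E→slot 1, H skipped, G→slot 6, D→slot 7, F→slot 5, A skipped.
Slots: [1:E] [2:C] [3:B] [5:F] [6:G] [7:D]
Profit = 61 + 71 + 69 + 38 + 42 + 39 = 320

320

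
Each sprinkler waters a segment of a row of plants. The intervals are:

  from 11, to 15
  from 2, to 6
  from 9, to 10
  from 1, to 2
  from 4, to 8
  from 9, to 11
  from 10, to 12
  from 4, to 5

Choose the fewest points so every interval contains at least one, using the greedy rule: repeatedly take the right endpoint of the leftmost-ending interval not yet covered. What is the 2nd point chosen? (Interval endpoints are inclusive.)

5

Sorted: [1,2] [4,5] [2,6] [4,8] [9,10] [9,11] [10,12] [11,15]
{[1,2]} hit by 2; {[4,5],[2,6],[4,8]} hit by 5; {[9,10],[9,11],[10,12]} hit by 10; {[11,15]} hit by 15.
Points: 2, 5, 10, 15 (4 total).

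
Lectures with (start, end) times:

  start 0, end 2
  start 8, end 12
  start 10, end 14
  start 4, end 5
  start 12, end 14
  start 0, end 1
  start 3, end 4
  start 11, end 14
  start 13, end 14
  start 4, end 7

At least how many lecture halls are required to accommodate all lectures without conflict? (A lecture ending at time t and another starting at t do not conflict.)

4

The answer is the maximum number of intervals overlapping at any instant.
starts: [0, 0, 3, 4, 4, 8, 10, 11, 12, 13]
ends:   [1, 2, 4, 5, 7, 12, 14, 14, 14, 14]
s0→1 s0→2 e1→1 e2→0 s3→1 e4→0 s4→1 s4→2 e5→1 e7→0 s8→1 s10→2 s11→3 e12→2 s12→3 s13→4  — peak 4.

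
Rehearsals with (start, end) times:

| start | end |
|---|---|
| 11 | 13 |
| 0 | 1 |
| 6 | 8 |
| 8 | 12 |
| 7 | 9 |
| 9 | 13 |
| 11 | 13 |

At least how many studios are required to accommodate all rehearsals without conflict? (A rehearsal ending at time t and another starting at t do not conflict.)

4

The answer is the maximum number of intervals overlapping at any instant.
starts: [0, 6, 7, 8, 9, 11, 11]
ends:   [1, 8, 9, 12, 13, 13, 13]
s0→1 e1→0 s6→1 s7→2 e8→1 s8→2 e9→1 s9→2 s11→3 s11→4  — peak 4.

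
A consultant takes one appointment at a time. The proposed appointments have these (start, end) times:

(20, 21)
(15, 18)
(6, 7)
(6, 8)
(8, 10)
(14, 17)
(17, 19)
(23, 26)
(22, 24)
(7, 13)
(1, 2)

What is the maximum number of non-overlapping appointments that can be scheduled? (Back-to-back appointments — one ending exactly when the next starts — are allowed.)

Sort by end time and greedily take each interval whose start is ≥ the last chosen end.
Sorted by end: (1,2)  (6,7)  (6,8)  (8,10)  (7,13)  (14,17)  (15,18)  (17,19)  (20,21)  (22,24)  (23,26)
take (1,2); take (6,7); skip (6,8); take (8,10); take (14,17); take (17,19); take (20,21); take (22,24).
Selected 7 appointments.

7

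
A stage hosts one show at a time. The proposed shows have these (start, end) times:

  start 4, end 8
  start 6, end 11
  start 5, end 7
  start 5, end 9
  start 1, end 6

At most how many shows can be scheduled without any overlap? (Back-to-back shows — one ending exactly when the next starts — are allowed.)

2

Sorted by end: (1,6)  (5,7)  (4,8)  (5,9)  (6,11)
take (1,6); skip (5,7); skip (4,8); skip (5,9); take (6,11).
Selected 2 shows.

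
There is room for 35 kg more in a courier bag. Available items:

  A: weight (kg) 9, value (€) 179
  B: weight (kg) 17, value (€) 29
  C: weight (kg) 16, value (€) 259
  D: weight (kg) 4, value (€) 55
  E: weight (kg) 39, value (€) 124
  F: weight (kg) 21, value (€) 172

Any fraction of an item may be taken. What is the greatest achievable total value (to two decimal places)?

Greedy by value/weight ratio, highest first.
Order: A (179/9=19.89) > C (259/16=16.19) > D (55/4=13.75) > F (172/21=8.19) > E (124/39=3.18) > B (29/17=1.71)
Fill: take A (9 @ 179) → take C (16 @ 259) → take D (4 @ 55) → take 6/21 of F → 49.14; 35/35 used.
Total value = 542.14

542.14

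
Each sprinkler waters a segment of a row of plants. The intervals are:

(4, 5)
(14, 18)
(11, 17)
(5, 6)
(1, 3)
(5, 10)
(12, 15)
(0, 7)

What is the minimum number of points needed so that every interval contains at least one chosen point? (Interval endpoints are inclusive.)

3

Process intervals by earliest right end; each time one isn't hit yet, stab at its right endpoint.
Sorted: [1,3] [4,5] [5,6] [0,7] [5,10] [12,15] [11,17] [14,18]
{[1,3]} hit by 3; {[4,5],[5,6],[0,7],[5,10]} hit by 5; {[12,15],[11,17],[14,18]} hit by 15.
Points: 3, 5, 15 (3 total).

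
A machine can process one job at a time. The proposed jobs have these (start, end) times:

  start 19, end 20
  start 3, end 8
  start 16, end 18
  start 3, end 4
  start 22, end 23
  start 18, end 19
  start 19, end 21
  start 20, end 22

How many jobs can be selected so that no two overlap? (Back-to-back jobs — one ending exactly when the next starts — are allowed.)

6

Order by finish time; keep every interval that doesn't clash with the previous kept one.
By end time: (3,4), (3,8), (16,18), (18,19), (19,20), (19,21), (20,22), (22,23).
Pick (3,4); next start ≥ 4 → (16,18); next start ≥ 18 → (18,19); next start ≥ 19 → (19,20); next start ≥ 20 → (20,22); next start ≥ 22 → (22,23).
Selected 6 jobs.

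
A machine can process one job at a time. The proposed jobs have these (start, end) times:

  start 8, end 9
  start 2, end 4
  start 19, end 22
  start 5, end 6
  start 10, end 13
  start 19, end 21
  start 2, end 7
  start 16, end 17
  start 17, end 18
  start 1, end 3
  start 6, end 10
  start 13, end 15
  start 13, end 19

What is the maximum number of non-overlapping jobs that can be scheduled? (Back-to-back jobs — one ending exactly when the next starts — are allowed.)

Sort by end time and greedily take each interval whose start is ≥ the last chosen end.
By end time: (1,3), (2,4), (5,6), (2,7), (8,9), (6,10), (10,13), (13,15), (16,17), (17,18), (13,19), (19,21), (19,22).
Pick (1,3); next start ≥ 3 → (5,6); next start ≥ 6 → (8,9); next start ≥ 9 → (10,13); next start ≥ 13 → (13,15); next start ≥ 15 → (16,17); next start ≥ 17 → (17,18); next start ≥ 18 → (19,21).
Selected 8 jobs.

8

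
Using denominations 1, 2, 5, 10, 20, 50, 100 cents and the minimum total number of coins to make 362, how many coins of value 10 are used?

Use the largest denomination that fits, subtract, and repeat.
362 = 3×100 + 1×50 + 1×10 + 1×2
Count of 10: 1

1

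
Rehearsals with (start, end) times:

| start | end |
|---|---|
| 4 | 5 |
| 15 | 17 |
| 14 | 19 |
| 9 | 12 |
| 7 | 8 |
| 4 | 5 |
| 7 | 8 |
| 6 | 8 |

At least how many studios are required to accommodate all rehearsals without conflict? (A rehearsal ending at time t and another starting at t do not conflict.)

Count concurrent intervals with a sweep; the peak is the room count.
Events (time:±→running): 4:+→1 4:+→2 5:-→1 5:-→0 6:+→1 7:+→2 7:+→3 … peak 3.

3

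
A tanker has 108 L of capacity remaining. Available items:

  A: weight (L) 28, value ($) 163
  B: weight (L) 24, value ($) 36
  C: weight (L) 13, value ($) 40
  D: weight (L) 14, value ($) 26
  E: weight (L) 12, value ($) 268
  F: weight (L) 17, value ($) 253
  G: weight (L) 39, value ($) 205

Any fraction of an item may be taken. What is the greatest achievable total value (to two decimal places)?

925.92

Order: E (268/12=22.33) > F (253/17=14.88) > A (163/28=5.82) > G (205/39=5.26) > C (40/13=3.08) > D (26/14=1.86) > B (36/24=1.50)
Fill: take E (12 @ 268) → take F (17 @ 253) → take A (28 @ 163) → take G (39 @ 205) → take 12/13 of C → 36.92; 108/108 used.
Total value = 925.92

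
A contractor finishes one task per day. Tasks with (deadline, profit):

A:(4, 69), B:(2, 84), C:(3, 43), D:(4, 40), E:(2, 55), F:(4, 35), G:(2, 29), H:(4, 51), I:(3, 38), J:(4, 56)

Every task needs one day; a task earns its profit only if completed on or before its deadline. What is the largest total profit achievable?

By profit: B(d2,84), A(d4,69), J(d4,56), E(d2,55), H(d4,51), C(d3,43), D(d4,40), I(d3,38), F(d4,35), G(d2,29)
B→slot 2; A→slot 4; J→slot 3; E→slot 1; H skipped; C skipped; D skipped; I skipped; F skipped; G skipped.
Profit = 55 + 84 + 56 + 69 = 264

264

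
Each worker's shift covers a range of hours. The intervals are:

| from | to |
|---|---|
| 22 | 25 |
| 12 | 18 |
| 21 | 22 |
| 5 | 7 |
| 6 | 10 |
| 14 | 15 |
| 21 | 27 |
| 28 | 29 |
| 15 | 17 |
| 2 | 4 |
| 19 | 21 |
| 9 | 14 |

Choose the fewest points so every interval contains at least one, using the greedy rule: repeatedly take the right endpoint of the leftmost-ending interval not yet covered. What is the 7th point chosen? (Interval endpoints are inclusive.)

29

Process intervals by earliest right end; each time one isn't hit yet, stab at its right endpoint.
Sorted: [2,4] [5,7] [6,10] [9,14] [14,15] [15,17] [12,18] [19,21] [21,22] [22,25] [21,27] [28,29]
{[2,4]} hit by 4; {[5,7],[6,10]} hit by 7; {[9,14],[14,15]} hit by 14; {[15,17],[12,18]} hit by 17; {[19,21],[21,22]} hit by 21; {[22,25],[21,27]} hit by 25; {[28,29]} hit by 29.
Points: 4, 7, 14, 17, 21, 25, 29 (7 total).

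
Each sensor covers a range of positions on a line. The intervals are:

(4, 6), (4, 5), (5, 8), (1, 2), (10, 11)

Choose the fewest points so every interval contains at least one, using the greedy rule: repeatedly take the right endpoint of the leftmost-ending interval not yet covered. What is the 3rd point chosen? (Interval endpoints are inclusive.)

11

By right end: [1,2]  [4,5]  [4,6]  [5,8]  [10,11]
[1,2] uncovered → point at 2; [4,5] uncovered → point at 5; [10,11] uncovered → point at 11.
Points: 2, 5, 11 (3 total).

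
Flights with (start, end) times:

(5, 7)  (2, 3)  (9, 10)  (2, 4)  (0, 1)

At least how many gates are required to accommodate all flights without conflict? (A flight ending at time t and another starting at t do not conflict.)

2

Count concurrent intervals with a sweep; the peak is the room count.
Events (time:±→running): 0:+→1 1:-→0 2:+→1 2:+→2 … peak 2.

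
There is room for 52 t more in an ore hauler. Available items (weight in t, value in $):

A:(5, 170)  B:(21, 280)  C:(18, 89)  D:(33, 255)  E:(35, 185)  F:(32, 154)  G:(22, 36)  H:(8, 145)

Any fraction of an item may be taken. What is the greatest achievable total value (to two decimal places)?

Order: A (170/5=34.00) > H (145/8=18.12) > B (280/21=13.33) > D (255/33=7.73) > E (185/35=5.29) > C (89/18=4.94) > F (154/32=4.81) > G (36/22=1.64)
Fill: take A (5 @ 170) → take H (8 @ 145) → take B (21 @ 280) → take 18/33 of D → 139.09; 52/52 used.
Total value = 734.09

734.09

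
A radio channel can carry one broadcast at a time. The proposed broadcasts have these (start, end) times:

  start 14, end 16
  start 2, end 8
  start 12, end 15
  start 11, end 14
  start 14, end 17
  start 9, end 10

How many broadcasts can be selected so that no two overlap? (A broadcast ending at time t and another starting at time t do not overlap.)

4

Order by finish time; keep every interval that doesn't clash with the previous kept one.
By end time: (2,8), (9,10), (11,14), (12,15), (14,16), (14,17).
Pick (2,8); next start ≥ 8 → (9,10); next start ≥ 10 → (11,14); next start ≥ 14 → (14,16).
Selected 4 broadcasts.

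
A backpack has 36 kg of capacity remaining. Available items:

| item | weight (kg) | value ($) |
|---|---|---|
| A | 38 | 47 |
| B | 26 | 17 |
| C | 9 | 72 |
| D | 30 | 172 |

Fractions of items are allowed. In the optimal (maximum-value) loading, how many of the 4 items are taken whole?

1

Sort by value per unit weight and fill in that order.
Ratios (sorted): C 8.00, D 5.73, A 1.24, B 0.65
take C (9 @ 72); take 27/30 of D → 154.80. Capacity used 36/36.
1 item(s) taken whole; one partial (take 27/30 of D).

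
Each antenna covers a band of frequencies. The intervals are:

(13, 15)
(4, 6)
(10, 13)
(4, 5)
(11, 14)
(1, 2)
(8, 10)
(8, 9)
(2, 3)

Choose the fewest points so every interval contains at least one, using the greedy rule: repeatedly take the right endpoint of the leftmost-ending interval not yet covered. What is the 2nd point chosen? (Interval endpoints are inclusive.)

5

Process intervals by earliest right end; each time one isn't hit yet, stab at its right endpoint.
Sorted: [1,2] [2,3] [4,5] [4,6] [8,9] [8,10] [10,13] [11,14] [13,15]
{[1,2],[2,3]} hit by 2; {[4,5],[4,6]} hit by 5; {[8,9],[8,10]} hit by 9; {[10,13],[11,14],[13,15]} hit by 13.
Points: 2, 5, 9, 13 (4 total).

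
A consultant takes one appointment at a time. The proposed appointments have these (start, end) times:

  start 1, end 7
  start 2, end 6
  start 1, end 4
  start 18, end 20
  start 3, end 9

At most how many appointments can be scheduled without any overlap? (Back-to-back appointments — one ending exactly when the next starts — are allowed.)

Sorted by end: (1,4)  (2,6)  (1,7)  (3,9)  (18,20)
take (1,4); skip (3,9); take (18,20).
Selected 2 appointments.

2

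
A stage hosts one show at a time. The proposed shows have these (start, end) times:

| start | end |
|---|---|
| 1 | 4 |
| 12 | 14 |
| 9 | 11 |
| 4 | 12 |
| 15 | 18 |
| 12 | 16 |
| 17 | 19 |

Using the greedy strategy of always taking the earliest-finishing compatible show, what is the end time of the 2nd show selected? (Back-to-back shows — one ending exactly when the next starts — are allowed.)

11

Sorted by end: (1,4)  (9,11)  (4,12)  (12,14)  (12,16)  (15,18)  (17,19)
take (1,4); take (9,11); take (12,14); take (15,18); skip (17,19).
Selected: (1,4) (9,11) (12,14) (15,18)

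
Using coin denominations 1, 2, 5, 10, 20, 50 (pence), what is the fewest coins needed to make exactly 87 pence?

5

87 − 1×50→37 − 1×20→17 − 1×10→7 − 1×5→2 − 1×2→0
Total coins = 1 + 1 + 1 + 1 + 1 = 5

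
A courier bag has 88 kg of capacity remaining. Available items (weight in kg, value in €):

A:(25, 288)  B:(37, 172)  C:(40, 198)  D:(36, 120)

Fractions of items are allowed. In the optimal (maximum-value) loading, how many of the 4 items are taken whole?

2

Ratios (sorted): A 11.52, C 4.95, B 4.65, D 3.33
take A (25 @ 288); take C (40 @ 198); take 23/37 of B → 106.92. Capacity used 88/88.
2 item(s) taken whole; one partial (take 23/37 of B).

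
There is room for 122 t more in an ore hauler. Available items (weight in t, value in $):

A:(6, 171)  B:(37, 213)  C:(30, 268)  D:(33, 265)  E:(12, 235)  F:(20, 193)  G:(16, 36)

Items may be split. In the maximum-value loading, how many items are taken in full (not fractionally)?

5

Ratios (sorted): A 28.50, E 19.58, F 9.65, C 8.93, D 8.03, B 5.76, G 2.25
take A (6 @ 171); take E (12 @ 235); take F (20 @ 193); take C (30 @ 268); take D (33 @ 265); take 21/37 of B → 120.89. Capacity used 122/122.
5 item(s) taken whole; one partial (take 21/37 of B).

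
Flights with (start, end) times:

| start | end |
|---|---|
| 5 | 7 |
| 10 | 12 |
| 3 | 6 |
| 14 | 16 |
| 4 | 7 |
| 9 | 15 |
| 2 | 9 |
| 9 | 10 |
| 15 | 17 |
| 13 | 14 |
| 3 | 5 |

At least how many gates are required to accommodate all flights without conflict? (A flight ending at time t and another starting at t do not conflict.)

The answer is the maximum number of intervals overlapping at any instant.
starts: [2, 3, 3, 4, 5, 9, 9, 10, 13, 14, 15]
ends:   [5, 6, 7, 7, 9, 10, 12, 14, 15, 16, 17]
s2→1 s3→2 s3→3 s4→4  — peak 4.

4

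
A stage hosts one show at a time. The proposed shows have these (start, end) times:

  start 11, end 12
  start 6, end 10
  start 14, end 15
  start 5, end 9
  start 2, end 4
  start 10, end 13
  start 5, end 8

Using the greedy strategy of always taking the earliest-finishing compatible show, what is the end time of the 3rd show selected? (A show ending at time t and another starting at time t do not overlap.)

12

Sort by end time and greedily take each interval whose start is ≥ the last chosen end.
Sorted by end: (2,4)  (5,8)  (5,9)  (6,10)  (11,12)  (10,13)  (14,15)
take (2,4); take (5,8); skip (6,10); take (11,12); skip (10,13); take (14,15).
Selected: (2,4) (5,8) (11,12) (14,15)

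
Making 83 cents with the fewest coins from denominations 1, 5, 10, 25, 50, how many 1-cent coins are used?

3

Use the largest denomination that fits, subtract, and repeat.
83 = 1×50 + 1×25 + 1×5 + 3×1
Count of 1: 3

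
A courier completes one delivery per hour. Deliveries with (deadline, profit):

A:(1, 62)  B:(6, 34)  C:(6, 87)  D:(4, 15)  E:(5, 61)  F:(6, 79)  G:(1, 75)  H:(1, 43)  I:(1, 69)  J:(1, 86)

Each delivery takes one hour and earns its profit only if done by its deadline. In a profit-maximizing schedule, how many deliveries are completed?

6

Profit order: C=87 J=86 F=79 G=75 I=69 A=62 E=61 H=43 B=34 D=15
Assign: C→slot 6, J→slot 1, F→slot 5, G skipped, I skipped, A skipped, E→slot 4, H skipped, B→slot 3, D→slot 2.
Slots: [1:J] [2:D] [3:B] [4:E] [5:F] [6:C]
6 of 10 scheduled.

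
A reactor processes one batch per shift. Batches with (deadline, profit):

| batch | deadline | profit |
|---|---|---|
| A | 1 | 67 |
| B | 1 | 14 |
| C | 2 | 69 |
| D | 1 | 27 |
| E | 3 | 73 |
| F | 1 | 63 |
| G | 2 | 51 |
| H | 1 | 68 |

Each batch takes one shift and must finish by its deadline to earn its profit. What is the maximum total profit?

210

Profit order: E=73 C=69 H=68 A=67 F=63 G=51 D=27 B=14
Assign: E→slot 3, C→slot 2, H→slot 1, A skipped, F skipped, G skipped, D skipped, B skipped.
Slots: [1:H] [2:C] [3:E]
Profit = 68 + 69 + 73 = 210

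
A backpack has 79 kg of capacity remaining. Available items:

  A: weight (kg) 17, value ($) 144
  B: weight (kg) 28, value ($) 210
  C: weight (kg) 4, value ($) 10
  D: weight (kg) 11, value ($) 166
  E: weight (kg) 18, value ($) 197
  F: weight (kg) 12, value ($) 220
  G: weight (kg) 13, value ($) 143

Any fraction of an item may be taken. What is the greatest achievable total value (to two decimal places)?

Greedy by value/weight ratio, highest first.
Order: F (220/12=18.33) > D (166/11=15.09) > G (143/13=11.00) > E (197/18=10.94) > A (144/17=8.47) > B (210/28=7.50) > C (10/4=2.50)
Fill: take F (12 @ 220) → take D (11 @ 166) → take G (13 @ 143) → take E (18 @ 197) → take A (17 @ 144) → take 8/28 of B → 60.00; 79/79 used.
Total value = 930.00

930.00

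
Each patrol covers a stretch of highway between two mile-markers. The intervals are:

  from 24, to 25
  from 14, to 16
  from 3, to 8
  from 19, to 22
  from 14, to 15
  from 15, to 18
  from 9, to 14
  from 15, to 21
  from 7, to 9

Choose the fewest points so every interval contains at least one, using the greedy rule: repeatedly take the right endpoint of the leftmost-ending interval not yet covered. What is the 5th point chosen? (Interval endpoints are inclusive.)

Process intervals by earliest right end; each time one isn't hit yet, stab at its right endpoint.
Sorted: [3,8] [7,9] [9,14] [14,15] [14,16] [15,18] [15,21] [19,22] [24,25]
{[3,8],[7,9]} hit by 8; {[9,14],[14,15],[14,16]} hit by 14; {[15,18],[15,21]} hit by 18; {[19,22]} hit by 22; {[24,25]} hit by 25.
Points: 8, 14, 18, 22, 25 (5 total).

25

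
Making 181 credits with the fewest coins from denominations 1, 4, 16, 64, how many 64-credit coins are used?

181 = 2×64 + 3×16 + 1×4 + 1×1
Count of 64: 2

2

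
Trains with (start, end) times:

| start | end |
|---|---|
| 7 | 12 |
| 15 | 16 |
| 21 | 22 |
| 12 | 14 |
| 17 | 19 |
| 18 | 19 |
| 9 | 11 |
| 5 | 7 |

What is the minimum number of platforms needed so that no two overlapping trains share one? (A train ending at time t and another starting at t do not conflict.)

The answer is the maximum number of intervals overlapping at any instant.
Events (time:±→running): 5:+→1 7:-→0 7:+→1 9:+→2 … peak 2.

2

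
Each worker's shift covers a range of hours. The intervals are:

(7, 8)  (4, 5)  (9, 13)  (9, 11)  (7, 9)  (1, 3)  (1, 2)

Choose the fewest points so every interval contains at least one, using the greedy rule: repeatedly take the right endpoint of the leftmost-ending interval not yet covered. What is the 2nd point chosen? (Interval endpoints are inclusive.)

Process intervals by earliest right end; each time one isn't hit yet, stab at its right endpoint.
Sorted: [1,2] [1,3] [4,5] [7,8] [7,9] [9,11] [9,13]
{[1,2],[1,3]} hit by 2; {[4,5]} hit by 5; {[7,8],[7,9]} hit by 8; {[9,11],[9,13]} hit by 11.
Points: 2, 5, 8, 11 (4 total).

5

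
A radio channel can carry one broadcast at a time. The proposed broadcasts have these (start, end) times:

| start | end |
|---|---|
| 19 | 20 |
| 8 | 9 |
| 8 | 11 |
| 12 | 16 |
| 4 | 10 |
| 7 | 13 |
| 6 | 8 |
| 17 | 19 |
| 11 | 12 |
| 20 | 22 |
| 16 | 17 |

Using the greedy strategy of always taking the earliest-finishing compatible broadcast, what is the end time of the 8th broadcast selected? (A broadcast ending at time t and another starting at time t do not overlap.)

22

Greedy by earliest finish: after sorting by end time, pick each interval compatible with the last pick.
By end time: (6,8), (8,9), (4,10), (8,11), (11,12), (7,13), (12,16), (16,17), (17,19), (19,20), (20,22).
Pick (6,8); next start ≥ 8 → (8,9); next start ≥ 9 → (11,12); next start ≥ 12 → (12,16); next start ≥ 16 → (16,17); next start ≥ 17 → (17,19); next start ≥ 19 → (19,20); next start ≥ 20 → (20,22).
Selected: (6,8) (8,9) (11,12) (12,16) (16,17) (17,19) (19,20) (20,22)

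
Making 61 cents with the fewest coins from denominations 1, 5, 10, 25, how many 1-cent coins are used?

Greedy: take as many of the largest coin as possible, then repeat with the remainder.
61 = 2×25 + 1×10 + 1×1
Count of 1: 1

1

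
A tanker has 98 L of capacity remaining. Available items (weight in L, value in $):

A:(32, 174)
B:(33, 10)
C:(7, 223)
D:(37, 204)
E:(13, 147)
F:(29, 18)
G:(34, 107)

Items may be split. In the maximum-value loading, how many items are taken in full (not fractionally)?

Ratios (sorted): C 31.86, E 11.31, D 5.51, A 5.44, G 3.15, F 0.62, B 0.30
take C (7 @ 223); take E (13 @ 147); take D (37 @ 204); take A (32 @ 174); take 9/34 of G → 28.32. Capacity used 98/98.
4 item(s) taken whole; one partial (take 9/34 of G).

4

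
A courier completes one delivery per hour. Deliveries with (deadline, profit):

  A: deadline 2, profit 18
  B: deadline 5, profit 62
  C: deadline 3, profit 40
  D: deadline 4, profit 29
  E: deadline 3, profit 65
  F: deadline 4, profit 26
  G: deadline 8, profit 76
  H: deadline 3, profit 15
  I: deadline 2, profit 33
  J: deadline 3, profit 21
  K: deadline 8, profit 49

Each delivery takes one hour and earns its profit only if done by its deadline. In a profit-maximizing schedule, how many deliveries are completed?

Take jobs in profit order; each goes to the latest open slot no later than its deadline.
Profit order: G=76 E=65 B=62 K=49 C=40 I=33 D=29 F=26 J=21 A=18 H=15
Assign: G→slot 8, E→slot 3, B→slot 5, K→slot 7, C→slot 2, I→slot 1, D→slot 4, F skipped, J skipped, A skipped, H skipped.
Slots: [1:I] [2:C] [3:E] [4:D] [5:B] [7:K] [8:G]
7 of 11 scheduled.

7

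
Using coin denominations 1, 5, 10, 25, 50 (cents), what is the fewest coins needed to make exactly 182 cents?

7

Use the largest denomination that fits, subtract, and repeat.
182 − 3×50→32 − 1×25→7 − 1×5→2 − 2×1→0
Total coins = 3 + 1 + 1 + 2 = 7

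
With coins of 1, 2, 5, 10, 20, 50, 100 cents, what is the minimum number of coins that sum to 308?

6

Use the largest denomination that fits, subtract, and repeat.
308 = 3×100 + 1×5 + 1×2 + 1×1
Total coins = 3 + 1 + 1 + 1 = 6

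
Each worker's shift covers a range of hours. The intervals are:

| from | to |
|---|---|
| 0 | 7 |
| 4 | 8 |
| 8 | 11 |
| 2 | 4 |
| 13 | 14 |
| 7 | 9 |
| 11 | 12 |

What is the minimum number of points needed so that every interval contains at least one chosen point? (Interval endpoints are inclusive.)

4

By right end: [2,4]  [0,7]  [4,8]  [7,9]  [8,11]  [11,12]  [13,14]
[2,4] uncovered → point at 4; [7,9] uncovered → point at 9; [11,12] uncovered → point at 12; [13,14] uncovered → point at 14.
Points: 4, 9, 12, 14 (4 total).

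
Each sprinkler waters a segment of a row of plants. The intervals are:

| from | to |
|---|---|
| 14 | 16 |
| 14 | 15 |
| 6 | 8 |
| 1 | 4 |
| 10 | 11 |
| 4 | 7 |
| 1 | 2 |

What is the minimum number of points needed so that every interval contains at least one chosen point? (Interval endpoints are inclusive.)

Sort by right endpoint; whenever an interval is uncovered, place a point at its right end.
By right end: [1,2]  [1,4]  [4,7]  [6,8]  [10,11]  [14,15]  [14,16]
[1,2] uncovered → point at 2; [4,7] uncovered → point at 7; [10,11] uncovered → point at 11; [14,15] uncovered → point at 15.
Points: 2, 7, 11, 15 (4 total).

4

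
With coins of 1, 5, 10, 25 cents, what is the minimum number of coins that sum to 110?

5

Use the largest denomination that fits, subtract, and repeat.
110 = 4×25 + 1×10
Total coins = 4 + 1 = 5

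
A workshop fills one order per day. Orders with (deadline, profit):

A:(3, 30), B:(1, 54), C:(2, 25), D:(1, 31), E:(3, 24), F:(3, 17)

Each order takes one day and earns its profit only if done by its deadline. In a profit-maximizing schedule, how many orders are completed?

3

Profit order: B=54 D=31 A=30 C=25 E=24 F=17
Assign: B→slot 1, D skipped, A→slot 3, C→slot 2, E skipped, F skipped.
Slots: [1:B] [2:C] [3:A]
3 of 6 scheduled.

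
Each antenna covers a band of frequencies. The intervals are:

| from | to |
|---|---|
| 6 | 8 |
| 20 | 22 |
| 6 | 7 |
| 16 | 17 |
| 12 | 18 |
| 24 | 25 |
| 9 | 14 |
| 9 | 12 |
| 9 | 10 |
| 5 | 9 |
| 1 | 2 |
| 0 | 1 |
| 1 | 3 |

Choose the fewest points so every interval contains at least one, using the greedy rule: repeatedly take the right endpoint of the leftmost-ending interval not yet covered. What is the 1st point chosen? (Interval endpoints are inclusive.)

Process intervals by earliest right end; each time one isn't hit yet, stab at its right endpoint.
Sorted: [0,1] [1,2] [1,3] [6,7] [6,8] [5,9] [9,10] [9,12] [9,14] [16,17] [12,18] [20,22] [24,25]
{[0,1],[1,2],[1,3]} hit by 1; {[6,7],[6,8],[5,9]} hit by 7; {[9,10],[9,12],[9,14]} hit by 10; {[16,17],[12,18]} hit by 17; {[20,22]} hit by 22; {[24,25]} hit by 25.
Points: 1, 7, 10, 17, 22, 25 (6 total).

1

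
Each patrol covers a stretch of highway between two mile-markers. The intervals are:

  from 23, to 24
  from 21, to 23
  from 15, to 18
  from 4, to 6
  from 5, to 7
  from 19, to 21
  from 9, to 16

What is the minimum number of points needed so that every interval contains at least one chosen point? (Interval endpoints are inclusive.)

4

By right end: [4,6]  [5,7]  [9,16]  [15,18]  [19,21]  [21,23]  [23,24]
[4,6] uncovered → point at 6; [9,16] uncovered → point at 16; [19,21] uncovered → point at 21; [23,24] uncovered → point at 24.
Points: 6, 16, 21, 24 (4 total).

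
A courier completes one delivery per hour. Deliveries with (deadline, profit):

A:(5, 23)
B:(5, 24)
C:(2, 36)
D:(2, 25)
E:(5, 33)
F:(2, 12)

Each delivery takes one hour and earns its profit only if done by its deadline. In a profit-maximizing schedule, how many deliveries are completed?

By profit: C(d2,36), E(d5,33), D(d2,25), B(d5,24), A(d5,23), F(d2,12)
C→slot 2; E→slot 5; D→slot 1; B→slot 4; A→slot 3; F skipped.
5 of 6 scheduled.

5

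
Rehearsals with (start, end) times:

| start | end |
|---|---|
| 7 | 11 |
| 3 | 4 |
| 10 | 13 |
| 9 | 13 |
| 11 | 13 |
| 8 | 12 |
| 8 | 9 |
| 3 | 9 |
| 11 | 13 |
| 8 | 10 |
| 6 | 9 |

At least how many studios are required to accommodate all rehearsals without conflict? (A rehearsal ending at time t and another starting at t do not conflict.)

Count concurrent intervals with a sweep; the peak is the room count.
Events (time:±→running): 3:+→1 3:+→2 4:-→1 6:+→2 7:+→3 8:+→4 8:+→5 8:+→6 … peak 6.

6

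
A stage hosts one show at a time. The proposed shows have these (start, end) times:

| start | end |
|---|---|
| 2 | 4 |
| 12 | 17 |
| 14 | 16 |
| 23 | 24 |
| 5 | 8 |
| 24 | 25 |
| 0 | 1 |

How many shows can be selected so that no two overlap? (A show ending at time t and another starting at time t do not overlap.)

6

Sorted by end: (0,1)  (2,4)  (5,8)  (14,16)  (12,17)  (23,24)  (24,25)
take (0,1); take (2,4); take (5,8); take (14,16); skip (12,17); take (23,24); take (24,25).
Selected 6 shows.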